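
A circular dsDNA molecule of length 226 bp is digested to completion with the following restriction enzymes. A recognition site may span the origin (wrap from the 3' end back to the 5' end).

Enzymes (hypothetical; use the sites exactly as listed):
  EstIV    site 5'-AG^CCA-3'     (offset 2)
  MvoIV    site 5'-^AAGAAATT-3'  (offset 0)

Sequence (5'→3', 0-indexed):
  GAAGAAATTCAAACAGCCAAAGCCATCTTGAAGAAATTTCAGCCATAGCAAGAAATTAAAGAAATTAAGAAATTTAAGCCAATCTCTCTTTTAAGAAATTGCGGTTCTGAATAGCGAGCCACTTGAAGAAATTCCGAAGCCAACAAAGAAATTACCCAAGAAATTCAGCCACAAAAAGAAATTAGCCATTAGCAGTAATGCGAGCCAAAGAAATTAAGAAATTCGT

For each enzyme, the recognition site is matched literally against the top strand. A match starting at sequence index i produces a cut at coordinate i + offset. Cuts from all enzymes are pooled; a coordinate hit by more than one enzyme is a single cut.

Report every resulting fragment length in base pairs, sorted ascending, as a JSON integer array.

[3,6,6,7,7,7,8,8,8,9,10,11,12,12,12,12,14,14,15,19,26]

Site scan:
  EstIV AGCCA/2: at [14, 20, 40, 76, 116, 137, 166, 183, 202] ⇒ [16, 22, 42, 78, 118, 139, 168, 185, 204]
  MvoIV AAGAAATT/0: at [1, 30, 49, 58, 66, 92, 125, 145, 157, 175, 207, 215] ⇒ [1, 30, 49, 58, 66, 92, 125, 145, 157, 175, 207, 215]

All cut coordinates (distinct, sorted): [1, 16, 22, 30, 42, 49, 58, 66, 78, 92, 118, 125, 139, 145, 157, 168, 175, 185, 204, 207, 215]

Fragments:
  1→16: 15 bp
  16→22: 6 bp
  22→30: 8 bp
  30→42: 12 bp
  42→49: 7 bp
  49→58: 9 bp
  58→66: 8 bp
  66→78: 12 bp
  78→92: 14 bp
  92→118: 26 bp
  118→125: 7 bp
  125→139: 14 bp
  139→145: 6 bp
  145→157: 12 bp
  157→168: 11 bp
  168→175: 7 bp
  175→185: 10 bp
  185→204: 19 bp
  204→207: 3 bp
  207→215: 8 bp
  215→1 (wrap): 226-215+1 = 12 bp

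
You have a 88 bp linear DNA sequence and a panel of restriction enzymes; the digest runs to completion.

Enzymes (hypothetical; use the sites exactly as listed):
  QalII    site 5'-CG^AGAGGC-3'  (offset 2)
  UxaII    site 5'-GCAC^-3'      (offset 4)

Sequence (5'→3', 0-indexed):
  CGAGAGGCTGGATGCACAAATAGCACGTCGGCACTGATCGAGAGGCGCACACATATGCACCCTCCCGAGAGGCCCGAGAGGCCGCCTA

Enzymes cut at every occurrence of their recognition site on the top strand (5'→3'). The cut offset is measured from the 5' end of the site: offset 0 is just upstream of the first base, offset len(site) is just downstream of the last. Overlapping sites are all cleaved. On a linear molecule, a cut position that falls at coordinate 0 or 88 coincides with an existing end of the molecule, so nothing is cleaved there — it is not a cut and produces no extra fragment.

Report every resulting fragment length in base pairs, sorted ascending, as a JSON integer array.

Site scan:
  QalII (CGAGAGGC, off=2): starts [0, 38, 65, 74] → cuts [2, 40, 67, 76]
  UxaII (GCAC, off=4): starts [13, 22, 30, 46, 56] → cuts [17, 26, 34, 50, 60]

All cut coordinates (distinct, sorted): [2, 17, 26, 34, 40, 50, 60, 67, 76]

Fragment lengths:
  [0,2): 2 bp
  [2,17): 15 bp
  [17,26): 9 bp
  [26,34): 8 bp
  [34,40): 6 bp
  [40,50): 10 bp
  [50,60): 10 bp
  [60,67): 7 bp
  [67,76): 9 bp
  [76,88): 12 bp

[2,6,7,8,9,9,10,10,12,15]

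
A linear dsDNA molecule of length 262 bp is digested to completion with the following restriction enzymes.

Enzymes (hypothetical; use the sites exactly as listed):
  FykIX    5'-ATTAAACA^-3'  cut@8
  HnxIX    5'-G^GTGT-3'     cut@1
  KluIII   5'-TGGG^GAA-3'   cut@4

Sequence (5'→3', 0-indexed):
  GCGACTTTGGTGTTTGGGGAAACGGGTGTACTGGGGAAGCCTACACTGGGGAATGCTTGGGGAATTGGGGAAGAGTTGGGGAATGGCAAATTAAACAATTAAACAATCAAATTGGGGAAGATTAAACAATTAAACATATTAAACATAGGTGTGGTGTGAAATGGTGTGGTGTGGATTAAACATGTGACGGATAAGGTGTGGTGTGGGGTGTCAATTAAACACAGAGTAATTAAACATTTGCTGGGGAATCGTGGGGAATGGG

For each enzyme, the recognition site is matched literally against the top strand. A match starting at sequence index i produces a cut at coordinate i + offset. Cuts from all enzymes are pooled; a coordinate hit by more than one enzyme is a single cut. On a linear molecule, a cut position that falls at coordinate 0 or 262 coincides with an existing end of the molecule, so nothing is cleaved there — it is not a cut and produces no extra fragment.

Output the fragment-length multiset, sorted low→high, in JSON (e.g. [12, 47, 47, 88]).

Site scan:
  FykIX ATTAAACA/8: at [89, 97, 120, 128, 137, 174, 213, 228] ⇒ [97, 105, 128, 136, 145, 182, 221, 236]
  HnxIX GGTGT/1: at [8, 24, 147, 152, 162, 167, 194, 199, 206] ⇒ [9, 25, 148, 153, 163, 168, 195, 200, 207]
  KluIII TGGGGAA/4: at [14, 31, 46, 57, 65, 76, 112, 241, 251] ⇒ [18, 35, 50, 61, 69, 80, 116, 245, 255]

All cut coordinates (distinct, sorted): [9, 18, 25, 35, 50, 61, 69, 80, 97, 105, 116, 128, 136, 145, 148, 153, 163, 168, 182, 195, 200, 207, 221, 236, 245, 255]

Fragments:
  [0,9): 9 bp
  [9,18): 9 bp
  [18,25): 7 bp
  [25,35): 10 bp
  [35,50): 15 bp
  [50,61): 11 bp
  [61,69): 8 bp
  [69,80): 11 bp
  [80,97): 17 bp
  [97,105): 8 bp
  [105,116): 11 bp
  [116,128): 12 bp
  [128,136): 8 bp
  [136,145): 9 bp
  [145,148): 3 bp
  [148,153): 5 bp
  [153,163): 10 bp
  [163,168): 5 bp
  [168,182): 14 bp
  [182,195): 13 bp
  [195,200): 5 bp
  [200,207): 7 bp
  [207,221): 14 bp
  [221,236): 15 bp
  [236,245): 9 bp
  [245,255): 10 bp
  [255,262): 7 bp

[3,5,5,5,7,7,7,8,8,8,9,9,9,9,10,10,10,11,11,11,12,13,14,14,15,15,17]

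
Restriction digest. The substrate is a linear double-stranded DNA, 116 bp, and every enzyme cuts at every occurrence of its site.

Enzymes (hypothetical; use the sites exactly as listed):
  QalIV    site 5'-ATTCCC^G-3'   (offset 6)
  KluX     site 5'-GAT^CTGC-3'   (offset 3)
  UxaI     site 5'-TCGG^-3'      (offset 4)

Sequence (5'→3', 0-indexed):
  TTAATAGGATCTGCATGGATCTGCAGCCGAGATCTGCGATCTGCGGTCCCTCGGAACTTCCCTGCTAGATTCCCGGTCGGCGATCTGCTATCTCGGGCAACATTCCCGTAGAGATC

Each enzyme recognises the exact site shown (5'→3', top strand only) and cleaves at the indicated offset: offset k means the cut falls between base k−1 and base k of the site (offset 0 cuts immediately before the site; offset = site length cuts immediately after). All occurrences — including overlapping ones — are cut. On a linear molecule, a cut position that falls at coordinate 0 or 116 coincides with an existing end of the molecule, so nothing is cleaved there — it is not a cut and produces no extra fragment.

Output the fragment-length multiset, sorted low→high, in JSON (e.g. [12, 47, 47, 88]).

[4,6,7,9,10,10,11,12,13,14,20]

Per-enzyme occurrences:
  QalIV ATTCCCG/6: at [68, 101] ⇒ [74, 107]
  KluX GATCTGC/3: at [7, 17, 30, 37, 81] ⇒ [10, 20, 33, 40, 84]
  UxaI TCGG/4: at [50, 76, 92] ⇒ [54, 80, 96]

All cut coordinates (distinct, sorted): [10, 20, 33, 40, 54, 74, 80, 84, 96, 107]

Fragment lengths:
  [0,10): 10 bp
  [10,20): 10 bp
  [20,33): 13 bp
  [33,40): 7 bp
  [40,54): 14 bp
  [54,74): 20 bp
  [74,80): 6 bp
  [80,84): 4 bp
  [84,96): 12 bp
  [96,107): 11 bp
  [107,116): 9 bp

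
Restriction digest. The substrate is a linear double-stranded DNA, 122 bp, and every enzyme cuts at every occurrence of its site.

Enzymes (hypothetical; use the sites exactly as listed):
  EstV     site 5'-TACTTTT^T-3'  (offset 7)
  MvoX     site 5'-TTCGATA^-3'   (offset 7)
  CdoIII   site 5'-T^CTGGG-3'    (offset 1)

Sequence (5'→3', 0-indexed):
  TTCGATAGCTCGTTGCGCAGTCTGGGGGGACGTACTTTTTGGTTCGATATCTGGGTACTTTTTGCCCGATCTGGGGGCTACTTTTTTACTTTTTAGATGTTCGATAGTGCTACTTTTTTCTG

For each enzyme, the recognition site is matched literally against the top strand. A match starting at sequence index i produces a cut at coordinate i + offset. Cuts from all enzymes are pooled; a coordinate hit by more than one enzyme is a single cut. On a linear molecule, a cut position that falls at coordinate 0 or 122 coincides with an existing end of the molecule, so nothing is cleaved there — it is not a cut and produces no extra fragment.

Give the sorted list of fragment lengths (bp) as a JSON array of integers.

Site scan:
  EstV TACTTTTT/7: at [32, 55, 78, 86, 110] ⇒ [39, 62, 85, 93, 117]
  MvoX TTCGATA/7: at [0, 42, 99] ⇒ [7, 49, 106]
  CdoIII TCTGGG/1: at [20, 49, 69] ⇒ [21, 50, 70]

All cut coordinates (distinct, sorted): [7, 21, 39, 49, 50, 62, 70, 85, 93, 106, 117]

Fragments:
  [0,7): 7 bp
  [7,21): 14 bp
  [21,39): 18 bp
  [39,49): 10 bp
  [49,50): 1 bp
  [50,62): 12 bp
  [62,70): 8 bp
  [70,85): 15 bp
  [85,93): 8 bp
  [93,106): 13 bp
  [106,117): 11 bp
  [117,122): 5 bp

[1,5,7,8,8,10,11,12,13,14,15,18]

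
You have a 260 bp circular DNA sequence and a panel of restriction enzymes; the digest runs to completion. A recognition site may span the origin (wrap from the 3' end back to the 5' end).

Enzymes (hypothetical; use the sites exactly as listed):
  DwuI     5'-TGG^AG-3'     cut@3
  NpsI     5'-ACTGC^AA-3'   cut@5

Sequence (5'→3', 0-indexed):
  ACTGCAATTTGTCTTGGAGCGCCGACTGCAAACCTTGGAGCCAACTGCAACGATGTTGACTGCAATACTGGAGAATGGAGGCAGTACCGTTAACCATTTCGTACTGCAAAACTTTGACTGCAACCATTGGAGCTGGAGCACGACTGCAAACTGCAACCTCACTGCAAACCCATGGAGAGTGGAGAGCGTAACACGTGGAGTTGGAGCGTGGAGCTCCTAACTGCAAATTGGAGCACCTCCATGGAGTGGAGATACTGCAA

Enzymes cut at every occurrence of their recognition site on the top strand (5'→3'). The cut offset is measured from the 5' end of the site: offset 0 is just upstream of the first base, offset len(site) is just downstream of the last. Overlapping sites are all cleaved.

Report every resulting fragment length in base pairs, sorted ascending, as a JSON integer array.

Per-enzyme occurrences:
  DwuI (TGGAG, off=3): starts [14, 35, 68, 75, 127, 133, 172, 179, 195, 201, 208, 228, 241, 246] → cuts [17, 38, 71, 78, 130, 136, 175, 182, 198, 204, 211, 231, 244, 249]
  NpsI (ACTGCAA, off=5): starts [0, 24, 43, 58, 102, 116, 142, 149, 160, 219, 253] → cuts [5, 29, 48, 63, 107, 121, 147, 154, 165, 224, 258]

Pooled cuts: [5, 17, 29, 38, 48, 63, 71, 78, 107, 121, 130, 136, 147, 154, 165, 175, 182, 198, 204, 211, 224, 231, 244, 249, 258]

Fragments:
  5→17: 12 bp
  17→29: 12 bp
  29→38: 9 bp
  38→48: 10 bp
  48→63: 15 bp
  63→71: 8 bp
  71→78: 7 bp
  78→107: 29 bp
  107→121: 14 bp
  121→130: 9 bp
  130→136: 6 bp
  136→147: 11 bp
  147→154: 7 bp
  154→165: 11 bp
  165→175: 10 bp
  175→182: 7 bp
  182→198: 16 bp
  198→204: 6 bp
  204→211: 7 bp
  211→224: 13 bp
  224→231: 7 bp
  231→244: 13 bp
  244→249: 5 bp
  249→258: 9 bp
  258→5 (wrap): 260-258+5 = 7 bp

[5,6,6,7,7,7,7,7,7,8,9,9,9,10,10,11,11,12,12,13,13,14,15,16,29]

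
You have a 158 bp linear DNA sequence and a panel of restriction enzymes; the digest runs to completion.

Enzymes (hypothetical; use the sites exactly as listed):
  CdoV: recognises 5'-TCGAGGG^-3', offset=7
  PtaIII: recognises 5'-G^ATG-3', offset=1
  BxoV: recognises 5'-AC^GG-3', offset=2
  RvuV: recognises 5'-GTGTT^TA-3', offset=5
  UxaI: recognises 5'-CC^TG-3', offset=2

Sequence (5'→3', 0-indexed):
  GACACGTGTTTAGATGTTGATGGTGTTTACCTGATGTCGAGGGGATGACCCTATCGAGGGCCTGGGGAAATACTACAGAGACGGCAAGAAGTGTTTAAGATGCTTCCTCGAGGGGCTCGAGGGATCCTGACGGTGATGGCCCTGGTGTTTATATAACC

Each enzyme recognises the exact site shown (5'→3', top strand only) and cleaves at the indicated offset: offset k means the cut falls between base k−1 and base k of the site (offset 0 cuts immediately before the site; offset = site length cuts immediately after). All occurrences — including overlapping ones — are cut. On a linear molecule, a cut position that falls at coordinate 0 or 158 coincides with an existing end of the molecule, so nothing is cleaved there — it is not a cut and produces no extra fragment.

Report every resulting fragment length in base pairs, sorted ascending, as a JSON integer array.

[1,2,2,3,4,4,4,4,4,6,7,7,8,9,9,10,10,13,15,16,20]

Scan for sites:
  CdoV TCGAGGG/7: at [36, 53, 107, 116] ⇒ [43, 60, 114, 123]
  PtaIII GATG/1: at [12, 18, 32, 43, 98, 134] ⇒ [13, 19, 33, 44, 99, 135]
  BxoV ACGG/2: at [80, 129] ⇒ [82, 131]
  RvuV GTGTTTA/5: at [5, 22, 90, 144] ⇒ [10, 27, 95, 149]
  UxaI CCTG/2: at [29, 60, 125, 140] ⇒ [31, 62, 127, 142]

All cut coordinates (distinct, sorted): [10, 13, 19, 27, 31, 33, 43, 44, 60, 62, 82, 95, 99, 114, 123, 127, 131, 135, 142, 149]

Fragment lengths:
  [0,10): 10 bp
  [10,13): 3 bp
  [13,19): 6 bp
  [19,27): 8 bp
  [27,31): 4 bp
  [31,33): 2 bp
  [33,43): 10 bp
  [43,44): 1 bp
  [44,60): 16 bp
  [60,62): 2 bp
  [62,82): 20 bp
  [82,95): 13 bp
  [95,99): 4 bp
  [99,114): 15 bp
  [114,123): 9 bp
  [123,127): 4 bp
  [127,131): 4 bp
  [131,135): 4 bp
  [135,142): 7 bp
  [142,149): 7 bp
  [149,158): 9 bp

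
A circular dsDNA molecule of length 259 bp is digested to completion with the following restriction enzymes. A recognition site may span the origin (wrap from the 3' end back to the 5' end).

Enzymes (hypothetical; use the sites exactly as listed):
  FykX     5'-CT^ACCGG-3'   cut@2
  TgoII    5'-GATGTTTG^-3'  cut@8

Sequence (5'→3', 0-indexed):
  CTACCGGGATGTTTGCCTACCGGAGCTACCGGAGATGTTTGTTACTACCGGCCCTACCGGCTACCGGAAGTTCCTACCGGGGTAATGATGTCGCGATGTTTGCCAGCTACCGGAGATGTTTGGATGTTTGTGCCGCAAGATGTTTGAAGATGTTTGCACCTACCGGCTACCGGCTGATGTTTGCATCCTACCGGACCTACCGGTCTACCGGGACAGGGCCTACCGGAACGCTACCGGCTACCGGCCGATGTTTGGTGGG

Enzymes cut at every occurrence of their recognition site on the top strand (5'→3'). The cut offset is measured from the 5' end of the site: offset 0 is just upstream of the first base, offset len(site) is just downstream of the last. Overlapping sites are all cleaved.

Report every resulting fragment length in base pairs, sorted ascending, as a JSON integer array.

[3,5,5,6,6,7,7,7,7,8,8,9,9,9,10,11,13,13,14,14,15,15,15,16,27]

Scan for sites:
  FykX (CTACCGG, off=2): starts [0, 16, 25, 44, 53, 60, 73, 106, 159, 166, 187, 196, 204, 219, 230, 237] → cuts [2, 18, 27, 46, 55, 62, 75, 108, 161, 168, 189, 198, 206, 221, 232, 239]
  TgoII (GATGTTTG, off=8): starts [7, 33, 94, 114, 122, 138, 148, 175, 246] → cuts [15, 41, 102, 122, 130, 146, 156, 183, 254]

All cut coordinates (distinct, sorted): [2, 15, 18, 27, 41, 46, 55, 62, 75, 102, 108, 122, 130, 146, 156, 161, 168, 183, 189, 198, 206, 221, 232, 239, 254]

Fragment lengths:
  2→15: 13 bp
  15→18: 3 bp
  18→27: 9 bp
  27→41: 14 bp
  41→46: 5 bp
  46→55: 9 bp
  55→62: 7 bp
  62→75: 13 bp
  75→102: 27 bp
  102→108: 6 bp
  108→122: 14 bp
  122→130: 8 bp
  130→146: 16 bp
  146→156: 10 bp
  156→161: 5 bp
  161→168: 7 bp
  168→183: 15 bp
  183→189: 6 bp
  189→198: 9 bp
  198→206: 8 bp
  206→221: 15 bp
  221→232: 11 bp
  232→239: 7 bp
  239→254: 15 bp
  254→2 (wrap): 259-254+2 = 7 bp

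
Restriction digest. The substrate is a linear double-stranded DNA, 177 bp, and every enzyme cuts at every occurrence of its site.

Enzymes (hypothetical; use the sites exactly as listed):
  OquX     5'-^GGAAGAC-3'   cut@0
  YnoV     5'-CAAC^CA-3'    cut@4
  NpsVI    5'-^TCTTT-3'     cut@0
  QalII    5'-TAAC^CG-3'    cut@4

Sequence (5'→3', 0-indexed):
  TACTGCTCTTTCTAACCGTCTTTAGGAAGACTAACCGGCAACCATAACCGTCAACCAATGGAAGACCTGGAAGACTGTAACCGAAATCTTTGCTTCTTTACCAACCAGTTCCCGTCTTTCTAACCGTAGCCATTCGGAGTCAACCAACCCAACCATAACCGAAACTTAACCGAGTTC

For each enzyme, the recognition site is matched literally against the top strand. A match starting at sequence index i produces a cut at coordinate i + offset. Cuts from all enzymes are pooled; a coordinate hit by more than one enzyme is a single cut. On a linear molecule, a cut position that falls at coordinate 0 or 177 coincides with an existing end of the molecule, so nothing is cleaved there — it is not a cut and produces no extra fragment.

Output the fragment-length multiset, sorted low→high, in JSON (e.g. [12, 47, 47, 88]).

Scan for sites:
  OquX GGAAGAC/0: at [24, 59, 68] ⇒ [24, 59, 68]
  YnoV CAACCA/4: at [38, 51, 101, 140, 149] ⇒ [42, 55, 105, 144, 153]
  NpsVI TCTTT/0: at [6, 18, 86, 94, 114] ⇒ [6, 18, 86, 94, 114]
  QalII TAACCG/4: at [12, 31, 44, 77, 120, 155, 166] ⇒ [16, 35, 48, 81, 124, 159, 170]

All cut coordinates (distinct, sorted): [6, 16, 18, 24, 35, 42, 48, 55, 59, 68, 81, 86, 94, 105, 114, 124, 144, 153, 159, 170]

Fragments:
  [0,6): 6 bp
  [6,16): 10 bp
  [16,18): 2 bp
  [18,24): 6 bp
  [24,35): 11 bp
  [35,42): 7 bp
  [42,48): 6 bp
  [48,55): 7 bp
  [55,59): 4 bp
  [59,68): 9 bp
  [68,81): 13 bp
  [81,86): 5 bp
  [86,94): 8 bp
  [94,105): 11 bp
  [105,114): 9 bp
  [114,124): 10 bp
  [124,144): 20 bp
  [144,153): 9 bp
  [153,159): 6 bp
  [159,170): 11 bp
  [170,177): 7 bp

[2,4,5,6,6,6,6,7,7,7,8,9,9,9,10,10,11,11,11,13,20]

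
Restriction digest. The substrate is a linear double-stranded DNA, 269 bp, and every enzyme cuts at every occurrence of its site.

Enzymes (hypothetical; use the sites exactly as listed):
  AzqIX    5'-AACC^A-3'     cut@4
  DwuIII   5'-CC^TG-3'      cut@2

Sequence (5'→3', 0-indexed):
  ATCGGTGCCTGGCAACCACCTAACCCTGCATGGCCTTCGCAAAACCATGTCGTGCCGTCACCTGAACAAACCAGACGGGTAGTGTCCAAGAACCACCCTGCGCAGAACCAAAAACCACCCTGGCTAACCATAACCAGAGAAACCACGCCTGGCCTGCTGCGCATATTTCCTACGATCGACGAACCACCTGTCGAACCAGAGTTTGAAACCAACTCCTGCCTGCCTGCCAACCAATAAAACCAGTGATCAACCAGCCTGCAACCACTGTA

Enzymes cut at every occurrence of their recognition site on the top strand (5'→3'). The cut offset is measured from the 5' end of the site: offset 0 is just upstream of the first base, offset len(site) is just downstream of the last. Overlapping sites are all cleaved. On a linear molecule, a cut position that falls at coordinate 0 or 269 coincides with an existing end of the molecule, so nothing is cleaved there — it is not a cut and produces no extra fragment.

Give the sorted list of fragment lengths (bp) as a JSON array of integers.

Site scan:
  AzqIX AACCA/4: at [13, 42, 68, 90, 105, 112, 125, 131, 140, 181, 193, 206, 228, 237, 248, 259] ⇒ [17, 46, 72, 94, 109, 116, 129, 135, 144, 185, 197, 210, 232, 241, 252, 263]
  DwuIII CCTG/2: at [7, 24, 60, 96, 118, 147, 152, 186, 214, 218, 222, 254] ⇒ [9, 26, 62, 98, 120, 149, 154, 188, 216, 220, 224, 256]

All cut coordinates (distinct, sorted): [9, 17, 26, 46, 62, 72, 94, 98, 109, 116, 120, 129, 135, 144, 149, 154, 185, 188, 197, 210, 216, 220, 224, 232, 241, 252, 256, 263]

Fragments:
  [0,9): 9 bp
  [9,17): 8 bp
  [17,26): 9 bp
  [26,46): 20 bp
  [46,62): 16 bp
  [62,72): 10 bp
  [72,94): 22 bp
  [94,98): 4 bp
  [98,109): 11 bp
  [109,116): 7 bp
  [116,120): 4 bp
  [120,129): 9 bp
  [129,135): 6 bp
  [135,144): 9 bp
  [144,149): 5 bp
  [149,154): 5 bp
  [154,185): 31 bp
  [185,188): 3 bp
  [188,197): 9 bp
  [197,210): 13 bp
  [210,216): 6 bp
  [216,220): 4 bp
  [220,224): 4 bp
  [224,232): 8 bp
  [232,241): 9 bp
  [241,252): 11 bp
  [252,256): 4 bp
  [256,263): 7 bp
  [263,269): 6 bp

[3,4,4,4,4,4,5,5,6,6,6,7,7,8,8,9,9,9,9,9,9,10,11,11,13,16,20,22,31]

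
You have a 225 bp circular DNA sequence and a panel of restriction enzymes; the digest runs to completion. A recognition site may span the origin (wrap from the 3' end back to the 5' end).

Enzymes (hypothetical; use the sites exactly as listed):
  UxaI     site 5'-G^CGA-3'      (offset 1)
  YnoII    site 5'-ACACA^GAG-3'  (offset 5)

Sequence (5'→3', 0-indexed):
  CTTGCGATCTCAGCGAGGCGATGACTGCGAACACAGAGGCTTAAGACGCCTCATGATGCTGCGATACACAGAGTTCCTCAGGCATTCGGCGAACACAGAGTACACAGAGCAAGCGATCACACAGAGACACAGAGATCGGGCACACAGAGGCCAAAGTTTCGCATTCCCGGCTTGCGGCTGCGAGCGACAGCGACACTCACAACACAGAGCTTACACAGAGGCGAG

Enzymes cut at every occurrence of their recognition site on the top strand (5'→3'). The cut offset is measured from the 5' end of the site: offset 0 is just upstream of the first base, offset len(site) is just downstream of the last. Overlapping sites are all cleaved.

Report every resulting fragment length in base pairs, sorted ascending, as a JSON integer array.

Per-enzyme occurrences:
  UxaI GCGA/1: at [3, 12, 17, 26, 60, 88, 112, 179, 183, 189, 220] ⇒ [4, 13, 18, 27, 61, 89, 113, 180, 184, 190, 221]
  YnoII ACACAGAG/5: at [30, 65, 92, 101, 118, 126, 141, 201, 212] ⇒ [35, 70, 97, 106, 123, 131, 146, 206, 217]

Pooled cuts: [4, 13, 18, 27, 35, 61, 70, 89, 97, 106, 113, 123, 131, 146, 180, 184, 190, 206, 217, 221]

Fragments:
  4→13: 9 bp
  13→18: 5 bp
  18→27: 9 bp
  27→35: 8 bp
  35→61: 26 bp
  61→70: 9 bp
  70→89: 19 bp
  89→97: 8 bp
  97→106: 9 bp
  106→113: 7 bp
  113→123: 10 bp
  123→131: 8 bp
  131→146: 15 bp
  146→180: 34 bp
  180→184: 4 bp
  184→190: 6 bp
  190→206: 16 bp
  206→217: 11 bp
  217→221: 4 bp
  221→4 (wrap): 225-221+4 = 8 bp

[4,4,5,6,7,8,8,8,8,9,9,9,9,10,11,15,16,19,26,34]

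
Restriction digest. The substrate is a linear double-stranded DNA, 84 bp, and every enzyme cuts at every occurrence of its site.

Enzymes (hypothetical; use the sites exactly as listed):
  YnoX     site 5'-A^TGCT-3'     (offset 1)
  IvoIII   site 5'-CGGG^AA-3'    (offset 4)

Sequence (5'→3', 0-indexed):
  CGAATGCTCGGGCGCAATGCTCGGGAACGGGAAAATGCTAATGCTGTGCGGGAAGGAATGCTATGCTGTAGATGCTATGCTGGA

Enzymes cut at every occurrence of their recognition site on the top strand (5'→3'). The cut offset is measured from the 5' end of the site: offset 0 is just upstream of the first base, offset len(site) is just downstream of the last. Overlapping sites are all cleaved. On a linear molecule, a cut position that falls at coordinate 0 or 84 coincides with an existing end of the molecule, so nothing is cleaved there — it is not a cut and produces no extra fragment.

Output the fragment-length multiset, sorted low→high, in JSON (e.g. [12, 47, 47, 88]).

[4,4,5,5,6,6,6,7,8,9,11,13]

Scan for sites:
  YnoX (ATGCT, off=1): starts [3, 16, 34, 40, 57, 62, 71, 76] → cuts [4, 17, 35, 41, 58, 63, 72, 77]
  IvoIII (CGGGAA, off=4): starts [21, 27, 48] → cuts [25, 31, 52]

Pooled cuts: [4, 17, 25, 31, 35, 41, 52, 58, 63, 72, 77]

Fragment lengths:
  [0,4): 4 bp
  [4,17): 13 bp
  [17,25): 8 bp
  [25,31): 6 bp
  [31,35): 4 bp
  [35,41): 6 bp
  [41,52): 11 bp
  [52,58): 6 bp
  [58,63): 5 bp
  [63,72): 9 bp
  [72,77): 5 bp
  [77,84): 7 bp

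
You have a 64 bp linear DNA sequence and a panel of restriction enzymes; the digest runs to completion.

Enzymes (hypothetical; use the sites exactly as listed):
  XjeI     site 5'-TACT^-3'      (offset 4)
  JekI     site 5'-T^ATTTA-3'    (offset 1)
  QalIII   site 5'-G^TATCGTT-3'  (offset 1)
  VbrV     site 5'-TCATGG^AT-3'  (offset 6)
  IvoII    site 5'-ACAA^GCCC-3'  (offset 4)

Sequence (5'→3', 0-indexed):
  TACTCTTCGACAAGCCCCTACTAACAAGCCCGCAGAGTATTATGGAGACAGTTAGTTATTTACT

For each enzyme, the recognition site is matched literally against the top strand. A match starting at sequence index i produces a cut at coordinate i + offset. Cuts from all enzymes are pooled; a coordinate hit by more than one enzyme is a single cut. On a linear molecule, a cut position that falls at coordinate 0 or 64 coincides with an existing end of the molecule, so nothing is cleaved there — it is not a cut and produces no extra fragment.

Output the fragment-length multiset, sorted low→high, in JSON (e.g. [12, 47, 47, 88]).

[4,5,7,9,9,30]

Per-enzyme occurrences:
  XjeI (TACT, off=4): starts [0, 18, 60] → cuts [4, 22] (position 64 is a terminus of the linear molecule — no cut)
  JekI (TATTTA, off=1): starts [56] → cuts [57]
  QalIII (GTATCGTT, off=1): no sites
  VbrV (TCATGGAT, off=6): no sites
  IvoII (ACAAGCCC, off=4): starts [9, 23] → cuts [13, 27]

Pooled cuts: [4, 13, 22, 27, 57]

Fragment lengths:
  [0,4): 4 bp
  [4,13): 9 bp
  [13,22): 9 bp
  [22,27): 5 bp
  [27,57): 30 bp
  [57,64): 7 bp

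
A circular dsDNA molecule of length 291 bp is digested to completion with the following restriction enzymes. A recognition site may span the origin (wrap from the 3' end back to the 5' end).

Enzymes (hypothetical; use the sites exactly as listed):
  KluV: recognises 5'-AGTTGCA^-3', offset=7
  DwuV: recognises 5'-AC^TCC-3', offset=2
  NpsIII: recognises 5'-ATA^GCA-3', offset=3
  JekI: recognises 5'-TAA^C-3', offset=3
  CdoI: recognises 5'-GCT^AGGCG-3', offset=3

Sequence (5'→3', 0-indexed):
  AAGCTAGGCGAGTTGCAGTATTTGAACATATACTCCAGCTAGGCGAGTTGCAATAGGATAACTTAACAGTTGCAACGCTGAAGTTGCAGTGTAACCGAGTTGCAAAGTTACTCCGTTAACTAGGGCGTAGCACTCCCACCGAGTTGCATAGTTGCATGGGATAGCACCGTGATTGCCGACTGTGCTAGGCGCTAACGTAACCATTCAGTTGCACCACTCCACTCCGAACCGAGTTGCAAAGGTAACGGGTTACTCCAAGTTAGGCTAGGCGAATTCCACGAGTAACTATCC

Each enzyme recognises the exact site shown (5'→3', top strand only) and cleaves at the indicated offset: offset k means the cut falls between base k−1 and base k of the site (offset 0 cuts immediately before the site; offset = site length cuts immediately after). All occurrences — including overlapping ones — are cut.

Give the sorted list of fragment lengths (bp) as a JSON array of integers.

Site scan:
  KluV (AGTTGCA, off=7): starts [10, 45, 67, 81, 97, 141, 149, 206, 231] → cuts [17, 52, 74, 88, 104, 148, 156, 213, 238]
  DwuV (ACTCC, off=2): starts [31, 109, 131, 215, 220, 251] → cuts [33, 111, 133, 217, 222, 253]
  NpsIII (ATAGCA, off=3): starts [160] → cuts [163]
  JekI (TAAC, off=3): starts [58, 63, 91, 116, 192, 197, 242, 282] → cuts [61, 66, 94, 119, 195, 200, 245, 285]
  CdoI (GCTAGGCG, off=3): starts [2, 37, 183, 263] → cuts [5, 40, 186, 266]

Pooled cuts: [5, 17, 33, 40, 52, 61, 66, 74, 88, 94, 104, 111, 119, 133, 148, 156, 163, 186, 195, 200, 213, 217, 222, 238, 245, 253, 266, 285]

Fragments:
  5→17: 12 bp
  17→33: 16 bp
  33→40: 7 bp
  40→52: 12 bp
  52→61: 9 bp
  61→66: 5 bp
  66→74: 8 bp
  74→88: 14 bp
  88→94: 6 bp
  94→104: 10 bp
  104→111: 7 bp
  111→119: 8 bp
  119→133: 14 bp
  133→148: 15 bp
  148→156: 8 bp
  156→163: 7 bp
  163→186: 23 bp
  186→195: 9 bp
  195→200: 5 bp
  200→213: 13 bp
  213→217: 4 bp
  217→222: 5 bp
  222→238: 16 bp
  238→245: 7 bp
  245→253: 8 bp
  253→266: 13 bp
  266→285: 19 bp
  285→5 (wrap): 291-285+5 = 11 bp

[4,5,5,5,6,7,7,7,7,8,8,8,8,9,9,10,11,12,12,13,13,14,14,15,16,16,19,23]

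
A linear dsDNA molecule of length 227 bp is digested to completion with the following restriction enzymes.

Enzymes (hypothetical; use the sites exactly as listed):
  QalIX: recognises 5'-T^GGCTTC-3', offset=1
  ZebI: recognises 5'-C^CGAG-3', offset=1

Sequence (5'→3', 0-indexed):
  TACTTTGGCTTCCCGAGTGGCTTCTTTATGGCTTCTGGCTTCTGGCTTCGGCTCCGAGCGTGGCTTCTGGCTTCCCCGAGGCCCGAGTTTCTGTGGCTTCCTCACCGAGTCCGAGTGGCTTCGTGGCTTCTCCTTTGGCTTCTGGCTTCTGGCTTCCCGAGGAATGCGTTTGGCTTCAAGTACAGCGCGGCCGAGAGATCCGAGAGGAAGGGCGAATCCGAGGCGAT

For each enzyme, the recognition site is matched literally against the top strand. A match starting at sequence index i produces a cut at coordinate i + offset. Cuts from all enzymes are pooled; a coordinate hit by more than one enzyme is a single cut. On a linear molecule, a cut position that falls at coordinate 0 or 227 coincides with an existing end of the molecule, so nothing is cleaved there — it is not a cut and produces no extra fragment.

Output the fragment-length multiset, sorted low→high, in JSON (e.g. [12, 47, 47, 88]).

[5,5,6,6,7,7,7,7,7,7,7,7,7,8,8,9,9,11,11,11,11,12,14,18,20]

Per-enzyme occurrences:
  QalIX TGGCTTC/1: at [5, 17, 28, 35, 42, 60, 67, 93, 115, 123, 135, 142, 149, 170] ⇒ [6, 18, 29, 36, 43, 61, 68, 94, 116, 124, 136, 143, 150, 171]
  ZebI CCGAG/1: at [12, 53, 75, 82, 104, 110, 156, 190, 199, 217] ⇒ [13, 54, 76, 83, 105, 111, 157, 191, 200, 218]

All cut coordinates (distinct, sorted): [6, 13, 18, 29, 36, 43, 54, 61, 68, 76, 83, 94, 105, 111, 116, 124, 136, 143, 150, 157, 171, 191, 200, 218]

Fragments:
  [0,6): 6 bp
  [6,13): 7 bp
  [13,18): 5 bp
  [18,29): 11 bp
  [29,36): 7 bp
  [36,43): 7 bp
  [43,54): 11 bp
  [54,61): 7 bp
  [61,68): 7 bp
  [68,76): 8 bp
  [76,83): 7 bp
  [83,94): 11 bp
  [94,105): 11 bp
  [105,111): 6 bp
  [111,116): 5 bp
  [116,124): 8 bp
  [124,136): 12 bp
  [136,143): 7 bp
  [143,150): 7 bp
  [150,157): 7 bp
  [157,171): 14 bp
  [171,191): 20 bp
  [191,200): 9 bp
  [200,218): 18 bp
  [218,227): 9 bp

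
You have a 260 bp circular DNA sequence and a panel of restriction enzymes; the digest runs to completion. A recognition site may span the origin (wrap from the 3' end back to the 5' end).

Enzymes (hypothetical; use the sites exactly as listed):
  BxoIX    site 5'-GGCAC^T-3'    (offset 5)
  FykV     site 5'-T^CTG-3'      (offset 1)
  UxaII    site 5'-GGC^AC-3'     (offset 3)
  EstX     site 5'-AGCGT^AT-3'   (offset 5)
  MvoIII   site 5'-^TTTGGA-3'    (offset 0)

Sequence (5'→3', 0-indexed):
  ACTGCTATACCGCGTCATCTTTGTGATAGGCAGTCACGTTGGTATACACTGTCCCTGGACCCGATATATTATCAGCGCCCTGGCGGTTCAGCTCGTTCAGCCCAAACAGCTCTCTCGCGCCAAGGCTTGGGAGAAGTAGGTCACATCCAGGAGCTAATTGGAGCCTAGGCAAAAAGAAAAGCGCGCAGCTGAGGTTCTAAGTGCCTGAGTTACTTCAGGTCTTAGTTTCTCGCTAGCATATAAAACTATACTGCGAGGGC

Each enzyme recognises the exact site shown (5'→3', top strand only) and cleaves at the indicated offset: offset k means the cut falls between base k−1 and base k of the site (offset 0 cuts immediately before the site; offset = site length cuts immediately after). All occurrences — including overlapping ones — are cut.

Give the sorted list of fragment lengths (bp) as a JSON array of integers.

[2,258]

Per-enzyme occurrences:
  BxoIX (GGCACT, off=5): starts [257] → cuts [2]
  FykV (TCTG, off=1): no sites
  UxaII (GGCAC, off=3): starts [257] → cuts [0]
  EstX (AGCGTAT, off=5): no sites
  MvoIII (TTTGGA, off=0): no sites

All cut coordinates (distinct, sorted): [0, 2]

Fragments:
  0→2: 2 bp
  2→0 (wrap): 260-2+0 = 258 bp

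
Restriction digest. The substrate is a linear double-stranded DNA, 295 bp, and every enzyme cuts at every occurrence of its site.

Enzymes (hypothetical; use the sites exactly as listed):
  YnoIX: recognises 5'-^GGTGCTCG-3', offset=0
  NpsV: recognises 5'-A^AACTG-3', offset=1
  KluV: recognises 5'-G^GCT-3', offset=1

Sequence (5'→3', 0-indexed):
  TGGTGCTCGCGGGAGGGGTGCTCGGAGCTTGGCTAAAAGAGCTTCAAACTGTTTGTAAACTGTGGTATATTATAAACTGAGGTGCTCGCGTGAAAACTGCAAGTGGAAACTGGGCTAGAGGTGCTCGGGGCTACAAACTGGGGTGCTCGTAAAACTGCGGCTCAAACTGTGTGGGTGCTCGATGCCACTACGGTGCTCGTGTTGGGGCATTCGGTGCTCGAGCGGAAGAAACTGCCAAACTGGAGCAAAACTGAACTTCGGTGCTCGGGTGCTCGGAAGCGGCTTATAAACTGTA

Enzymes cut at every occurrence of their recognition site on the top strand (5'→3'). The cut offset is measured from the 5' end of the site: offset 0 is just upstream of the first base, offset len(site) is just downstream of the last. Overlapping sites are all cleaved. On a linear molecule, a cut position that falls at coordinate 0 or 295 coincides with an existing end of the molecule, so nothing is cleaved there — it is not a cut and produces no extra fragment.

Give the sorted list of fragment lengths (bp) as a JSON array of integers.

[1,5,6,6,6,6,6,7,7,7,8,8,9,10,11,11,11,11,13,14,14,15,15,15,17,17,18,21]

Scan for sites:
  YnoIX GGTGCTCG/0: at [1, 16, 80, 119, 141, 173, 191, 212, 259, 267] ⇒ [1, 16, 80, 119, 141, 173, 191, 212, 259, 267]
  NpsV AAACTG/1: at [45, 56, 73, 93, 106, 134, 151, 163, 228, 236, 247, 287] ⇒ [46, 57, 74, 94, 107, 135, 152, 164, 229, 237, 248, 288]
  KluV GGCT/1: at [30, 112, 128, 158, 280] ⇒ [31, 113, 129, 159, 281]

All cut coordinates (distinct, sorted): [1, 16, 31, 46, 57, 74, 80, 94, 107, 113, 119, 129, 135, 141, 152, 159, 164, 173, 191, 212, 229, 237, 248, 259, 267, 281, 288]

Fragment lengths:
  [0,1): 1 bp
  [1,16): 15 bp
  [16,31): 15 bp
  [31,46): 15 bp
  [46,57): 11 bp
  [57,74): 17 bp
  [74,80): 6 bp
  [80,94): 14 bp
  [94,107): 13 bp
  [107,113): 6 bp
  [113,119): 6 bp
  [119,129): 10 bp
  [129,135): 6 bp
  [135,141): 6 bp
  [141,152): 11 bp
  [152,159): 7 bp
  [159,164): 5 bp
  [164,173): 9 bp
  [173,191): 18 bp
  [191,212): 21 bp
  [212,229): 17 bp
  [229,237): 8 bp
  [237,248): 11 bp
  [248,259): 11 bp
  [259,267): 8 bp
  [267,281): 14 bp
  [281,288): 7 bp
  [288,295): 7 bp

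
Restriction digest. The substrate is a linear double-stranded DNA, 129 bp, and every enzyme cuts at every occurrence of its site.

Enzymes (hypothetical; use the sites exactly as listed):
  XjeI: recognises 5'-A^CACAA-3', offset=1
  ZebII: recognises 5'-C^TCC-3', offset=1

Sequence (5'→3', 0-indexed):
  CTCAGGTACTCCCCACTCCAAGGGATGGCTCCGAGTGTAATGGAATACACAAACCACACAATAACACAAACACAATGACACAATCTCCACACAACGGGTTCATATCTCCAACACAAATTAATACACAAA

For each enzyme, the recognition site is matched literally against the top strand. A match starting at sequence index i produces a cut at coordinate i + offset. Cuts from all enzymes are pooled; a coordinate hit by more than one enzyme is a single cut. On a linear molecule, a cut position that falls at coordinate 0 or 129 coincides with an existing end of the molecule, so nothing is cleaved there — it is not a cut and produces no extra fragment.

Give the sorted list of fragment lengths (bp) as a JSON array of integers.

[4,5,6,6,7,7,8,8,9,9,12,13,17,18]

Site scan:
  XjeI (ACACAA, off=1): starts [46, 55, 63, 69, 77, 88, 110, 122] → cuts [47, 56, 64, 70, 78, 89, 111, 123]
  ZebII (CTCC, off=1): starts [8, 15, 28, 84, 105] → cuts [9, 16, 29, 85, 106]

Pooled cuts: [9, 16, 29, 47, 56, 64, 70, 78, 85, 89, 106, 111, 123]

Fragments:
  [0,9): 9 bp
  [9,16): 7 bp
  [16,29): 13 bp
  [29,47): 18 bp
  [47,56): 9 bp
  [56,64): 8 bp
  [64,70): 6 bp
  [70,78): 8 bp
  [78,85): 7 bp
  [85,89): 4 bp
  [89,106): 17 bp
  [106,111): 5 bp
  [111,123): 12 bp
  [123,129): 6 bp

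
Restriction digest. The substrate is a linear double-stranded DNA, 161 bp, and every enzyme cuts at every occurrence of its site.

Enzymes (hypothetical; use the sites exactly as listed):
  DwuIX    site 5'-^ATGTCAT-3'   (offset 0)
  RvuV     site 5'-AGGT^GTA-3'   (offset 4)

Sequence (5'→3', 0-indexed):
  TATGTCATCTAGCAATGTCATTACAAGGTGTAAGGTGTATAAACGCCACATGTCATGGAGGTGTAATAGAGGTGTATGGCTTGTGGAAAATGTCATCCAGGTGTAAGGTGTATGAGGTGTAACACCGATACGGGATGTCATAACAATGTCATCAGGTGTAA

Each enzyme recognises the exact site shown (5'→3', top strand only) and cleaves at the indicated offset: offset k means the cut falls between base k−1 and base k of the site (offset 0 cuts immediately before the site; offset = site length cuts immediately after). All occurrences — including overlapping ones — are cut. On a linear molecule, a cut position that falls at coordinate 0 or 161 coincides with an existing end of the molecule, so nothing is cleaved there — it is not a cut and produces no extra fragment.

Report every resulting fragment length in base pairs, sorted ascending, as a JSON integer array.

Per-enzyme occurrences:
  DwuIX (ATGTCAT, off=0): starts [1, 14, 49, 89, 134, 145] → cuts [1, 14, 49, 89, 134, 145]
  RvuV (AGGTGTA, off=4): starts [25, 32, 58, 69, 98, 105, 114, 153] → cuts [29, 36, 62, 73, 102, 109, 118, 157]

Pooled cuts: [1, 14, 29, 36, 49, 62, 73, 89, 102, 109, 118, 134, 145, 157]

Fragment lengths:
  [0,1): 1 bp
  [1,14): 13 bp
  [14,29): 15 bp
  [29,36): 7 bp
  [36,49): 13 bp
  [49,62): 13 bp
  [62,73): 11 bp
  [73,89): 16 bp
  [89,102): 13 bp
  [102,109): 7 bp
  [109,118): 9 bp
  [118,134): 16 bp
  [134,145): 11 bp
  [145,157): 12 bp
  [157,161): 4 bp

[1,4,7,7,9,11,11,12,13,13,13,13,15,16,16]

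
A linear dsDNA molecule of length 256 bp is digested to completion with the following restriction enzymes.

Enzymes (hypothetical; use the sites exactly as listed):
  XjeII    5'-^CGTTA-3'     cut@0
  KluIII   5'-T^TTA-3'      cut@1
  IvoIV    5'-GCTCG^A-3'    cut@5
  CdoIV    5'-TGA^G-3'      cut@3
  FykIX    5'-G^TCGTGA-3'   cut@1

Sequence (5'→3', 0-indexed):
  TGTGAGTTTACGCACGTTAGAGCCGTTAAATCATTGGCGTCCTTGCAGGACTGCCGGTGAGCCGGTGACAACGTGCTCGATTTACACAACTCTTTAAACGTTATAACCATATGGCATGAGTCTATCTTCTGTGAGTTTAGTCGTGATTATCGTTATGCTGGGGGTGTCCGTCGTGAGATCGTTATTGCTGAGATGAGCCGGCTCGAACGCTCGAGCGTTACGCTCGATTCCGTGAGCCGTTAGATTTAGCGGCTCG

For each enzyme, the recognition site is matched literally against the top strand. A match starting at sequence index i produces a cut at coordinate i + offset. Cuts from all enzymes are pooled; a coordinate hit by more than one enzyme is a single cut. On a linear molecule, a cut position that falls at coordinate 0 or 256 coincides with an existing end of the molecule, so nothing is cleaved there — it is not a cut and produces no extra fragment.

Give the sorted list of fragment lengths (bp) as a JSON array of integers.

[2,2,2,2,2,3,4,5,5,5,6,7,8,8,9,9,9,10,11,11,12,12,15,19,20,21,37]

Site scan:
  XjeII CGTTA/0: at [14, 23, 98, 150, 179, 215, 237] ⇒ [14, 23, 98, 150, 179, 215, 237]
  KluIII TTTA/1: at [6, 80, 92, 135, 244] ⇒ [7, 81, 93, 136, 245]
  IvoIV GCTCGA/5: at [74, 200, 208, 221] ⇒ [79, 205, 213, 226]
  CdoIV TGAG/3: at [2, 57, 116, 131, 173, 188, 193, 232] ⇒ [5, 60, 119, 134, 176, 191, 196, 235]
  FykIX GTCGTGA/1: at [139, 169] ⇒ [140, 170]

All cut coordinates (distinct, sorted): [5, 7, 14, 23, 60, 79, 81, 93, 98, 119, 134, 136, 140, 150, 170, 176, 179, 191, 196, 205, 213, 215, 226, 235, 237, 245]

Fragments:
  [0,5): 5 bp
  [5,7): 2 bp
  [7,14): 7 bp
  [14,23): 9 bp
  [23,60): 37 bp
  [60,79): 19 bp
  [79,81): 2 bp
  [81,93): 12 bp
  [93,98): 5 bp
  [98,119): 21 bp
  [119,134): 15 bp
  [134,136): 2 bp
  [136,140): 4 bp
  [140,150): 10 bp
  [150,170): 20 bp
  [170,176): 6 bp
  [176,179): 3 bp
  [179,191): 12 bp
  [191,196): 5 bp
  [196,205): 9 bp
  [205,213): 8 bp
  [213,215): 2 bp
  [215,226): 11 bp
  [226,235): 9 bp
  [235,237): 2 bp
  [237,245): 8 bp
  [245,256): 11 bp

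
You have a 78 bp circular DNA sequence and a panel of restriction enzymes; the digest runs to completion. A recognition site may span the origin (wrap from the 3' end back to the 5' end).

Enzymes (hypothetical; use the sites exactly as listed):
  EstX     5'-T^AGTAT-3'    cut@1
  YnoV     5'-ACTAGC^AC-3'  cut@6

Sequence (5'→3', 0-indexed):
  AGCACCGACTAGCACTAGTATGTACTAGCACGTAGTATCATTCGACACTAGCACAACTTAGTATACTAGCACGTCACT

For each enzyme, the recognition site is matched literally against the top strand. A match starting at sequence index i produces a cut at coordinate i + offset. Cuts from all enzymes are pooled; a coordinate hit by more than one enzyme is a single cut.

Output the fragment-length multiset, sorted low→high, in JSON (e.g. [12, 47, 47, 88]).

Scan for sites:
  EstX TAGTAT/1: at [15, 32, 58] ⇒ [16, 33, 59]
  YnoV ACTAGCAC/6: at [7, 23, 46, 64, 75] ⇒ [3, 13, 29, 52, 70]

All cut coordinates (distinct, sorted): [3, 13, 16, 29, 33, 52, 59, 70]

Fragments:
  3→13: 10 bp
  13→16: 3 bp
  16→29: 13 bp
  29→33: 4 bp
  33→52: 19 bp
  52→59: 7 bp
  59→70: 11 bp
  70→3 (wrap): 78-70+3 = 11 bp

[3,4,7,10,11,11,13,19]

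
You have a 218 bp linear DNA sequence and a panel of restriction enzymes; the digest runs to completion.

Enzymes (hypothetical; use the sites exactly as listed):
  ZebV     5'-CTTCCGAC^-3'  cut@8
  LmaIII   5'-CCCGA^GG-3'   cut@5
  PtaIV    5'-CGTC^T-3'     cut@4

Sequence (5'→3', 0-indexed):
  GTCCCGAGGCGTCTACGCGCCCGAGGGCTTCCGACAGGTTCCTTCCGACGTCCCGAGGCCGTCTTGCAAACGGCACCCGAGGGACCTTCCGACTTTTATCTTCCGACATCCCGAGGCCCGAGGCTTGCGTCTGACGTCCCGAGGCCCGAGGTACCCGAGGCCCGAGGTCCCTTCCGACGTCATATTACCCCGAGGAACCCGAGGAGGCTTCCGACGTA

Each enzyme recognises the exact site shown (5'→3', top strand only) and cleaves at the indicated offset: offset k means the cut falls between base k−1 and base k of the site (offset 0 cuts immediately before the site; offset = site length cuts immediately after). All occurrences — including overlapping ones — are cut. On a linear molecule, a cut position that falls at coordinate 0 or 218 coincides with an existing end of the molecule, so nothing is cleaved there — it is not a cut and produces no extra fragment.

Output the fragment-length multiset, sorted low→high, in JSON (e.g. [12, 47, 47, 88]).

Scan for sites:
  ZebV (CTTCCGAC, off=8): starts [27, 41, 85, 99, 170, 207] → cuts [35, 49, 93, 107, 178, 215]
  LmaIII (CCCGAGG, off=5): starts [2, 19, 51, 75, 109, 116, 137, 144, 153, 160, 188, 197] → cuts [7, 24, 56, 80, 114, 121, 142, 149, 158, 165, 193, 202]
  PtaIV (CGTCT, off=4): starts [9, 59, 127] → cuts [13, 63, 131]

Pooled cuts: [7, 13, 24, 35, 49, 56, 63, 80, 93, 107, 114, 121, 131, 142, 149, 158, 165, 178, 193, 202, 215]

Fragments:
  [0,7): 7 bp
  [7,13): 6 bp
  [13,24): 11 bp
  [24,35): 11 bp
  [35,49): 14 bp
  [49,56): 7 bp
  [56,63): 7 bp
  [63,80): 17 bp
  [80,93): 13 bp
  [93,107): 14 bp
  [107,114): 7 bp
  [114,121): 7 bp
  [121,131): 10 bp
  [131,142): 11 bp
  [142,149): 7 bp
  [149,158): 9 bp
  [158,165): 7 bp
  [165,178): 13 bp
  [178,193): 15 bp
  [193,202): 9 bp
  [202,215): 13 bp
  [215,218): 3 bp

[3,6,7,7,7,7,7,7,7,9,9,10,11,11,11,13,13,13,14,14,15,17]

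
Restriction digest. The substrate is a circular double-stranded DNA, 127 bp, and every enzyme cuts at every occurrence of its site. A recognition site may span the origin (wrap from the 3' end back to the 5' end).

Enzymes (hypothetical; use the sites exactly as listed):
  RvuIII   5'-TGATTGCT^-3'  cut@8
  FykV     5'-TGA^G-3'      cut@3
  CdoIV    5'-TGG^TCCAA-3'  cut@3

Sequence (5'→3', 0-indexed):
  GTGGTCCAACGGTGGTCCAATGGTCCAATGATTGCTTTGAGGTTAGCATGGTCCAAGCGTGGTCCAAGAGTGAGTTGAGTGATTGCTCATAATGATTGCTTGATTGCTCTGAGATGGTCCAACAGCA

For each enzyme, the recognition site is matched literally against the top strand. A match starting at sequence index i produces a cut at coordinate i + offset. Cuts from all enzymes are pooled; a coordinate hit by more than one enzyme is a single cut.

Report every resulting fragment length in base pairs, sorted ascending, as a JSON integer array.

[4,4,5,5,8,8,9,11,11,11,11,13,13,14]

Scan for sites:
  RvuIII TGATTGCT/8: at [28, 79, 92, 100] ⇒ [36, 87, 100, 108]
  FykV TGAG/3: at [37, 70, 75, 109] ⇒ [40, 73, 78, 112]
  CdoIV TGGTCCAA/3: at [1, 12, 20, 48, 59, 114] ⇒ [4, 15, 23, 51, 62, 117]

All cut coordinates (distinct, sorted): [4, 15, 23, 36, 40, 51, 62, 73, 78, 87, 100, 108, 112, 117]

Fragments:
  4→15: 11 bp
  15→23: 8 bp
  23→36: 13 bp
  36→40: 4 bp
  40→51: 11 bp
  51→62: 11 bp
  62→73: 11 bp
  73→78: 5 bp
  78→87: 9 bp
  87→100: 13 bp
  100→108: 8 bp
  108→112: 4 bp
  112→117: 5 bp
  117→4 (wrap): 127-117+4 = 14 bp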